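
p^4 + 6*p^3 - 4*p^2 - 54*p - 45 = (p - 3)*(p + 1)*(p + 3)*(p + 5)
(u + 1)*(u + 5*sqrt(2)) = u^2 + u + 5*sqrt(2)*u + 5*sqrt(2)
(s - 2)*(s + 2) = s^2 - 4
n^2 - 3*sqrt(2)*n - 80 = (n - 8*sqrt(2))*(n + 5*sqrt(2))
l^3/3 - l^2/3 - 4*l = l*(l/3 + 1)*(l - 4)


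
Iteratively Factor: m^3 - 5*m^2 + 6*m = (m - 2)*(m^2 - 3*m) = m*(m - 2)*(m - 3)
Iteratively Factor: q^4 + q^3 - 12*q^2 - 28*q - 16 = (q - 4)*(q^3 + 5*q^2 + 8*q + 4) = (q - 4)*(q + 2)*(q^2 + 3*q + 2) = (q - 4)*(q + 2)^2*(q + 1)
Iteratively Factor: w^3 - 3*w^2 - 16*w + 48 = (w - 3)*(w^2 - 16) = (w - 4)*(w - 3)*(w + 4)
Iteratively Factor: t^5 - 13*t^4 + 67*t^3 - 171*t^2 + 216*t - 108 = (t - 3)*(t^4 - 10*t^3 + 37*t^2 - 60*t + 36) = (t - 3)*(t - 2)*(t^3 - 8*t^2 + 21*t - 18) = (t - 3)*(t - 2)^2*(t^2 - 6*t + 9) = (t - 3)^2*(t - 2)^2*(t - 3)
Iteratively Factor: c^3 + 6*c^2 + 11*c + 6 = (c + 1)*(c^2 + 5*c + 6) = (c + 1)*(c + 2)*(c + 3)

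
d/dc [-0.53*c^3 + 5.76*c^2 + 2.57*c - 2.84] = -1.59*c^2 + 11.52*c + 2.57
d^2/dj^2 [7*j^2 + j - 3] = 14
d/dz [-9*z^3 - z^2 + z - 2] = -27*z^2 - 2*z + 1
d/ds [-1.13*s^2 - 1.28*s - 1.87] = -2.26*s - 1.28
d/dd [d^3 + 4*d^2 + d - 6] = 3*d^2 + 8*d + 1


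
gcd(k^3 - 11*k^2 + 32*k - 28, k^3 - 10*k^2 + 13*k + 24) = 1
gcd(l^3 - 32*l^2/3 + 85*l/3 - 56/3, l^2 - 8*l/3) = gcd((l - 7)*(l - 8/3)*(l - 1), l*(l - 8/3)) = l - 8/3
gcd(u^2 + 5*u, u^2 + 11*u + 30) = u + 5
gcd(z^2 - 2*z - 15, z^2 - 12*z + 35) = z - 5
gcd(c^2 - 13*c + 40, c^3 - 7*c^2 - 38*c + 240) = c^2 - 13*c + 40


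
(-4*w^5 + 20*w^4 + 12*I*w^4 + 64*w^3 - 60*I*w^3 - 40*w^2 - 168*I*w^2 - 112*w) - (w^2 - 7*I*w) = -4*w^5 + 20*w^4 + 12*I*w^4 + 64*w^3 - 60*I*w^3 - 41*w^2 - 168*I*w^2 - 112*w + 7*I*w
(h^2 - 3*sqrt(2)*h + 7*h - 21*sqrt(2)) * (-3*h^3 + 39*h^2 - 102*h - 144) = -3*h^5 + 9*sqrt(2)*h^4 + 18*h^4 - 54*sqrt(2)*h^3 + 171*h^3 - 858*h^2 - 513*sqrt(2)*h^2 - 1008*h + 2574*sqrt(2)*h + 3024*sqrt(2)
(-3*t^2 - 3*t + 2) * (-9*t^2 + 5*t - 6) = 27*t^4 + 12*t^3 - 15*t^2 + 28*t - 12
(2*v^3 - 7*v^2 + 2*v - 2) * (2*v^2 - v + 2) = 4*v^5 - 16*v^4 + 15*v^3 - 20*v^2 + 6*v - 4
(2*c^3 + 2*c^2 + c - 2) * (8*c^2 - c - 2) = 16*c^5 + 14*c^4 + 2*c^3 - 21*c^2 + 4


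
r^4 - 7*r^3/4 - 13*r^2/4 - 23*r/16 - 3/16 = (r - 3)*(r + 1/4)*(r + 1/2)^2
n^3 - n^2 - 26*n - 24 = (n - 6)*(n + 1)*(n + 4)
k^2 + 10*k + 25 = (k + 5)^2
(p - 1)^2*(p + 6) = p^3 + 4*p^2 - 11*p + 6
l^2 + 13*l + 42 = (l + 6)*(l + 7)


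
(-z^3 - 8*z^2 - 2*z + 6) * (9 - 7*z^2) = 7*z^5 + 56*z^4 + 5*z^3 - 114*z^2 - 18*z + 54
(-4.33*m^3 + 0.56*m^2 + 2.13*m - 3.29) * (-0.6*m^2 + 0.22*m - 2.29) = 2.598*m^5 - 1.2886*m^4 + 8.7609*m^3 + 1.1602*m^2 - 5.6015*m + 7.5341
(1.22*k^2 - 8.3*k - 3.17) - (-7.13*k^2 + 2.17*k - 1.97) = 8.35*k^2 - 10.47*k - 1.2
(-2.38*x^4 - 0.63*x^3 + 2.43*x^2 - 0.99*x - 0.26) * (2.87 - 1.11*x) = 2.6418*x^5 - 6.1313*x^4 - 4.5054*x^3 + 8.073*x^2 - 2.5527*x - 0.7462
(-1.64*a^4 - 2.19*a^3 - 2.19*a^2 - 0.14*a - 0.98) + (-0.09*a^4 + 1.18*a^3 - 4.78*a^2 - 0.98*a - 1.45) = -1.73*a^4 - 1.01*a^3 - 6.97*a^2 - 1.12*a - 2.43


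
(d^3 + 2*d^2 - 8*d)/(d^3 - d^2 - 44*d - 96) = d*(d - 2)/(d^2 - 5*d - 24)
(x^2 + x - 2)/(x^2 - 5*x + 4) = (x + 2)/(x - 4)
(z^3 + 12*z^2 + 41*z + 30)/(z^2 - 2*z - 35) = (z^2 + 7*z + 6)/(z - 7)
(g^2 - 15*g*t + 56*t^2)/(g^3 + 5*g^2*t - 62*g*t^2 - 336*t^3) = (g - 7*t)/(g^2 + 13*g*t + 42*t^2)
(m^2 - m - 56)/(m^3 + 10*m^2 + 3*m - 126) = (m - 8)/(m^2 + 3*m - 18)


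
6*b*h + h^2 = h*(6*b + h)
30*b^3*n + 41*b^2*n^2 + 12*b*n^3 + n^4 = n*(b + n)*(5*b + n)*(6*b + n)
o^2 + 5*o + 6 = (o + 2)*(o + 3)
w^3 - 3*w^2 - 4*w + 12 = (w - 3)*(w - 2)*(w + 2)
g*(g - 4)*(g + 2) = g^3 - 2*g^2 - 8*g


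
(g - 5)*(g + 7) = g^2 + 2*g - 35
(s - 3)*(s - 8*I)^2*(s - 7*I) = s^4 - 3*s^3 - 23*I*s^3 - 176*s^2 + 69*I*s^2 + 528*s + 448*I*s - 1344*I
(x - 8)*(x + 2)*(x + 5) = x^3 - x^2 - 46*x - 80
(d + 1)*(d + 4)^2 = d^3 + 9*d^2 + 24*d + 16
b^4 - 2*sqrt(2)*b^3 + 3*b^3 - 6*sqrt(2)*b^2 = b^2*(b + 3)*(b - 2*sqrt(2))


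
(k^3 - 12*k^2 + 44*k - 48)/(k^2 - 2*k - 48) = (-k^3 + 12*k^2 - 44*k + 48)/(-k^2 + 2*k + 48)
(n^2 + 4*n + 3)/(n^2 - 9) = (n + 1)/(n - 3)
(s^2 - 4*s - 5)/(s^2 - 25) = (s + 1)/(s + 5)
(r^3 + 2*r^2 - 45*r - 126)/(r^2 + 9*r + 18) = r - 7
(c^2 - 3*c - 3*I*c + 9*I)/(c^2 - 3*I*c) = (c - 3)/c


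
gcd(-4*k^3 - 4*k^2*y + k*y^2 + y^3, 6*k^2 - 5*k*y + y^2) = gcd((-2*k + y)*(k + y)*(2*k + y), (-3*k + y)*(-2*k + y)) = -2*k + y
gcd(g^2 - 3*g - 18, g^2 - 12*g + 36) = g - 6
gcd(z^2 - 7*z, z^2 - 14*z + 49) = z - 7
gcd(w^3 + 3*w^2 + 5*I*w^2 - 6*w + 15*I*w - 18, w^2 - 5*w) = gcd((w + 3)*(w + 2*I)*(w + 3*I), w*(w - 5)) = 1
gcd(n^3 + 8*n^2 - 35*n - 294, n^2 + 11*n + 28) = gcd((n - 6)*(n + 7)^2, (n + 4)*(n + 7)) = n + 7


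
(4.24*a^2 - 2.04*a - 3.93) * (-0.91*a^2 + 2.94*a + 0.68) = -3.8584*a^4 + 14.322*a^3 + 0.4619*a^2 - 12.9414*a - 2.6724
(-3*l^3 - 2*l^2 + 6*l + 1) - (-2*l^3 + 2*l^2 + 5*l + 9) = -l^3 - 4*l^2 + l - 8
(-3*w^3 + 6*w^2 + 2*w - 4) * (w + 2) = -3*w^4 + 14*w^2 - 8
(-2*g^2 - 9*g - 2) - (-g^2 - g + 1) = -g^2 - 8*g - 3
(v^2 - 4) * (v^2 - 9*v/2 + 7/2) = v^4 - 9*v^3/2 - v^2/2 + 18*v - 14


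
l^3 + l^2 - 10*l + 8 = (l - 2)*(l - 1)*(l + 4)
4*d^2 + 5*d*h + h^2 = (d + h)*(4*d + h)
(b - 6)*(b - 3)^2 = b^3 - 12*b^2 + 45*b - 54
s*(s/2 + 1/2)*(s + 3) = s^3/2 + 2*s^2 + 3*s/2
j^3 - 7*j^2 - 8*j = j*(j - 8)*(j + 1)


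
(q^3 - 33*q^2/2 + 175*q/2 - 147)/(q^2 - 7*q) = q - 19/2 + 21/q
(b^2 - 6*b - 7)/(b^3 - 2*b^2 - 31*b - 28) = 1/(b + 4)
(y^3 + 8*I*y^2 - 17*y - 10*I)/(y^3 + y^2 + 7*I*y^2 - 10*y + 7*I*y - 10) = (y + I)/(y + 1)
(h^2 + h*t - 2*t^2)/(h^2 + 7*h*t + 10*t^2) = (h - t)/(h + 5*t)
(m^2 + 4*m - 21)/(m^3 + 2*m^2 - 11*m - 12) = (m + 7)/(m^2 + 5*m + 4)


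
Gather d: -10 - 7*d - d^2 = -d^2 - 7*d - 10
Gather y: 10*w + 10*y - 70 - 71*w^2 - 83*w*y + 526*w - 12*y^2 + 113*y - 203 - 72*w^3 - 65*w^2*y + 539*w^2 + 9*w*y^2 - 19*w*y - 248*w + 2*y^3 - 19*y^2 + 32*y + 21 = -72*w^3 + 468*w^2 + 288*w + 2*y^3 + y^2*(9*w - 31) + y*(-65*w^2 - 102*w + 155) - 252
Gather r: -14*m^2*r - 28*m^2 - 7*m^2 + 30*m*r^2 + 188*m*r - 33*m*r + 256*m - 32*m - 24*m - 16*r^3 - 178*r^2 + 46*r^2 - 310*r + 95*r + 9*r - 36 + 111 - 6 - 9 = -35*m^2 + 200*m - 16*r^3 + r^2*(30*m - 132) + r*(-14*m^2 + 155*m - 206) + 60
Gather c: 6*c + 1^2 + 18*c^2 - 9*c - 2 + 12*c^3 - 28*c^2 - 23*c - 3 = 12*c^3 - 10*c^2 - 26*c - 4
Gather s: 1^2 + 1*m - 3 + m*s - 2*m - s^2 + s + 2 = -m - s^2 + s*(m + 1)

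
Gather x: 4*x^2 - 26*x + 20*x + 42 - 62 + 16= 4*x^2 - 6*x - 4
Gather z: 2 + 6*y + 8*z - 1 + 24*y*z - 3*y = 3*y + z*(24*y + 8) + 1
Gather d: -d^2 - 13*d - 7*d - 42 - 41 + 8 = -d^2 - 20*d - 75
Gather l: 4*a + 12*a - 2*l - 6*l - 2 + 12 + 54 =16*a - 8*l + 64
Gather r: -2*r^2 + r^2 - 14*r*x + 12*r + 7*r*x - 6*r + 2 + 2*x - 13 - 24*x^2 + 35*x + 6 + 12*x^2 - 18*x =-r^2 + r*(6 - 7*x) - 12*x^2 + 19*x - 5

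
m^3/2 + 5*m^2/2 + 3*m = m*(m/2 + 1)*(m + 3)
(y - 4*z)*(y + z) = y^2 - 3*y*z - 4*z^2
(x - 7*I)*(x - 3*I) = x^2 - 10*I*x - 21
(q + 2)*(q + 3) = q^2 + 5*q + 6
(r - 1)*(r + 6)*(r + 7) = r^3 + 12*r^2 + 29*r - 42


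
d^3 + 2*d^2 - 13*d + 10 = (d - 2)*(d - 1)*(d + 5)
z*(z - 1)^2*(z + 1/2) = z^4 - 3*z^3/2 + z/2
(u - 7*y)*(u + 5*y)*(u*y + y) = u^3*y - 2*u^2*y^2 + u^2*y - 35*u*y^3 - 2*u*y^2 - 35*y^3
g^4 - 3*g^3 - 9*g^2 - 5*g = g*(g - 5)*(g + 1)^2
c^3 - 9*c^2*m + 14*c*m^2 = c*(c - 7*m)*(c - 2*m)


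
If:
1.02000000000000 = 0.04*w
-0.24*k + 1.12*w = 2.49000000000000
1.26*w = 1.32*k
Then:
No Solution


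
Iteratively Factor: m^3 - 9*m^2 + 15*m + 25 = (m - 5)*(m^2 - 4*m - 5) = (m - 5)*(m + 1)*(m - 5)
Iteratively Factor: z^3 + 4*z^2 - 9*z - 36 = (z + 4)*(z^2 - 9) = (z - 3)*(z + 4)*(z + 3)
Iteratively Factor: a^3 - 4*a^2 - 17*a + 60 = (a - 3)*(a^2 - a - 20) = (a - 5)*(a - 3)*(a + 4)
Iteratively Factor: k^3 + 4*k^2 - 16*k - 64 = (k + 4)*(k^2 - 16) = (k - 4)*(k + 4)*(k + 4)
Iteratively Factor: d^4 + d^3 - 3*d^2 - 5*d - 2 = (d + 1)*(d^3 - 3*d - 2) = (d + 1)^2*(d^2 - d - 2) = (d + 1)^3*(d - 2)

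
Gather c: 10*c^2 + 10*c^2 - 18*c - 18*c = 20*c^2 - 36*c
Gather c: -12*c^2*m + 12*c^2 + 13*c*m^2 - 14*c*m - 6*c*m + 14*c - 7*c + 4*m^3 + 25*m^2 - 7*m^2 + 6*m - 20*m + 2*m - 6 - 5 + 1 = c^2*(12 - 12*m) + c*(13*m^2 - 20*m + 7) + 4*m^3 + 18*m^2 - 12*m - 10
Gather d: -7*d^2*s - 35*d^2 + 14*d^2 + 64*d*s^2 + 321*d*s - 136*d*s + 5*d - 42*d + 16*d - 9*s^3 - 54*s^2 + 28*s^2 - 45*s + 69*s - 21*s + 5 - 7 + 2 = d^2*(-7*s - 21) + d*(64*s^2 + 185*s - 21) - 9*s^3 - 26*s^2 + 3*s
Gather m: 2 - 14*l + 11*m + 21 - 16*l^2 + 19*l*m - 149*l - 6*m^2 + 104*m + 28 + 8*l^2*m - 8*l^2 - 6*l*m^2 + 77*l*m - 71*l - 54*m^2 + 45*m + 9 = -24*l^2 - 234*l + m^2*(-6*l - 60) + m*(8*l^2 + 96*l + 160) + 60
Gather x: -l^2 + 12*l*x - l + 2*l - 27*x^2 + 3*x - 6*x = -l^2 + l - 27*x^2 + x*(12*l - 3)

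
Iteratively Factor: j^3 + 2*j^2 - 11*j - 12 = (j + 1)*(j^2 + j - 12) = (j - 3)*(j + 1)*(j + 4)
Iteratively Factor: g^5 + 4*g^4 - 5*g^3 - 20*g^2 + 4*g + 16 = (g + 4)*(g^4 - 5*g^2 + 4) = (g + 2)*(g + 4)*(g^3 - 2*g^2 - g + 2) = (g - 1)*(g + 2)*(g + 4)*(g^2 - g - 2) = (g - 2)*(g - 1)*(g + 2)*(g + 4)*(g + 1)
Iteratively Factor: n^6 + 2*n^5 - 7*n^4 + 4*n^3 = (n)*(n^5 + 2*n^4 - 7*n^3 + 4*n^2) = n*(n + 4)*(n^4 - 2*n^3 + n^2) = n^2*(n + 4)*(n^3 - 2*n^2 + n) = n^3*(n + 4)*(n^2 - 2*n + 1) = n^3*(n - 1)*(n + 4)*(n - 1)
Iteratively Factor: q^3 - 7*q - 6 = (q - 3)*(q^2 + 3*q + 2) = (q - 3)*(q + 1)*(q + 2)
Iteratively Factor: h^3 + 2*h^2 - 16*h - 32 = (h + 4)*(h^2 - 2*h - 8) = (h + 2)*(h + 4)*(h - 4)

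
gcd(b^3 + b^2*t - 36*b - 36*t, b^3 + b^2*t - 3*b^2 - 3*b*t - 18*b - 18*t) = b^2 + b*t - 6*b - 6*t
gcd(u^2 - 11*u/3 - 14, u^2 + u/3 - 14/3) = u + 7/3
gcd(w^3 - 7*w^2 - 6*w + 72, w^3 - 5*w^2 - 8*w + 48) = w^2 - w - 12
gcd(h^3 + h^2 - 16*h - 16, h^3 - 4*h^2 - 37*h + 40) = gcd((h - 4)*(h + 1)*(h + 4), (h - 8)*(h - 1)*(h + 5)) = 1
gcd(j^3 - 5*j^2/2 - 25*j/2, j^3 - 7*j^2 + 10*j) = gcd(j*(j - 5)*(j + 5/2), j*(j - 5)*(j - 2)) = j^2 - 5*j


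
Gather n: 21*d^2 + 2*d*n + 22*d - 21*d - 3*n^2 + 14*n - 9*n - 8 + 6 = 21*d^2 + d - 3*n^2 + n*(2*d + 5) - 2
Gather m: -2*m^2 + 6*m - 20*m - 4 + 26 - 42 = -2*m^2 - 14*m - 20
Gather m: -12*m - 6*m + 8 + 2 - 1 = 9 - 18*m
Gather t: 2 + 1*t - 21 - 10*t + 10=-9*t - 9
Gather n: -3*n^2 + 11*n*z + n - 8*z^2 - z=-3*n^2 + n*(11*z + 1) - 8*z^2 - z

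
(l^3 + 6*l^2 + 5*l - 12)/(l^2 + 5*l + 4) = (l^2 + 2*l - 3)/(l + 1)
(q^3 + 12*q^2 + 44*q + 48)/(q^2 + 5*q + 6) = (q^2 + 10*q + 24)/(q + 3)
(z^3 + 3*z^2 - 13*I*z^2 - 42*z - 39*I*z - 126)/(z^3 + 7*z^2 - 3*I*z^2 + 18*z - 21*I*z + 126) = (z^2 + z*(3 - 7*I) - 21*I)/(z^2 + z*(7 + 3*I) + 21*I)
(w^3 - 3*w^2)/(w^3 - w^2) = (w - 3)/(w - 1)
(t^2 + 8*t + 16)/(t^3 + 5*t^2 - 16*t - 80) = (t + 4)/(t^2 + t - 20)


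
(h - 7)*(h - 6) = h^2 - 13*h + 42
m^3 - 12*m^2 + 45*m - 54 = (m - 6)*(m - 3)^2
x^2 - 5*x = x*(x - 5)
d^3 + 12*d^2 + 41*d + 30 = (d + 1)*(d + 5)*(d + 6)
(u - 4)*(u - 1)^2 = u^3 - 6*u^2 + 9*u - 4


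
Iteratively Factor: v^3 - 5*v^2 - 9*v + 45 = (v + 3)*(v^2 - 8*v + 15) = (v - 5)*(v + 3)*(v - 3)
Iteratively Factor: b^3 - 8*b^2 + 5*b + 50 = (b - 5)*(b^2 - 3*b - 10) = (b - 5)^2*(b + 2)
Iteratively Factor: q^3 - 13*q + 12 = (q - 3)*(q^2 + 3*q - 4) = (q - 3)*(q - 1)*(q + 4)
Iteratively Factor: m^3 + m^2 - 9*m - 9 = (m + 3)*(m^2 - 2*m - 3) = (m + 1)*(m + 3)*(m - 3)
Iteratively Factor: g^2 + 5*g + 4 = (g + 1)*(g + 4)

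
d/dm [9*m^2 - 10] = 18*m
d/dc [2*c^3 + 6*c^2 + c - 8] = 6*c^2 + 12*c + 1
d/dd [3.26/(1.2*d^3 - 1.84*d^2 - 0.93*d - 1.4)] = (-11.736*d^2 + 11.9968*d + 3.0318)/(-1.2*d^3 + 1.84*d^2 + 0.93*d + 1.4)^2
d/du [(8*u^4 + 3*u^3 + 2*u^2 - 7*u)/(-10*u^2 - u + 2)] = 2*(-80*u^5 - 27*u^4 + 29*u^3 - 27*u^2 + 4*u - 7)/(100*u^4 + 20*u^3 - 39*u^2 - 4*u + 4)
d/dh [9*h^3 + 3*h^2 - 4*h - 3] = 27*h^2 + 6*h - 4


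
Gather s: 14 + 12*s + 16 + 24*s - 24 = 36*s + 6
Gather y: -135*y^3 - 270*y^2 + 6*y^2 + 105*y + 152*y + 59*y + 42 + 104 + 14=-135*y^3 - 264*y^2 + 316*y + 160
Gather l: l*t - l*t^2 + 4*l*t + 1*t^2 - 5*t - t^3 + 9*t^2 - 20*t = l*(-t^2 + 5*t) - t^3 + 10*t^2 - 25*t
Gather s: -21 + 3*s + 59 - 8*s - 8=30 - 5*s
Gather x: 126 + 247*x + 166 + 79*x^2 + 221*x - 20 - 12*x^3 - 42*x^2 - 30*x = -12*x^3 + 37*x^2 + 438*x + 272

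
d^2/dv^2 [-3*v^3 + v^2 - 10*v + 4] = 2 - 18*v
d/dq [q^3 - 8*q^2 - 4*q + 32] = 3*q^2 - 16*q - 4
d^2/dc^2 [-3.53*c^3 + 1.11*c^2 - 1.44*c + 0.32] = 2.22 - 21.18*c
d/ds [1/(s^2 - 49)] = -2*s/(s^2 - 49)^2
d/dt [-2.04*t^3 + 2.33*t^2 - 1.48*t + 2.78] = -6.12*t^2 + 4.66*t - 1.48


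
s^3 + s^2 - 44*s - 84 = (s - 7)*(s + 2)*(s + 6)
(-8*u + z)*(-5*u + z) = 40*u^2 - 13*u*z + z^2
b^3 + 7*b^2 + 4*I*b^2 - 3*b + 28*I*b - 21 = (b + 7)*(b + I)*(b + 3*I)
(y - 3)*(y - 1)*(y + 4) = y^3 - 13*y + 12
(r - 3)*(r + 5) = r^2 + 2*r - 15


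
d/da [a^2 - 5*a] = 2*a - 5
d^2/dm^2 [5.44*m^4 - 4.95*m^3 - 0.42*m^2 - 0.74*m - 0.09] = 65.28*m^2 - 29.7*m - 0.84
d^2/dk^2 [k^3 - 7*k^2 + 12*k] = 6*k - 14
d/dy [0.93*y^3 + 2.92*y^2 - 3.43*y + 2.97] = 2.79*y^2 + 5.84*y - 3.43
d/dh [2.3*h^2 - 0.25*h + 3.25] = 4.6*h - 0.25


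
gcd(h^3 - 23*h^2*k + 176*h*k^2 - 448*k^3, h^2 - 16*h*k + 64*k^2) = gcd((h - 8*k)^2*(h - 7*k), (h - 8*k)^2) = h^2 - 16*h*k + 64*k^2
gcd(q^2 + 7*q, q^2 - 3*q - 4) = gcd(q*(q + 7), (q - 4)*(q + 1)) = 1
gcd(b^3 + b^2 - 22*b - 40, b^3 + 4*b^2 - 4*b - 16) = b^2 + 6*b + 8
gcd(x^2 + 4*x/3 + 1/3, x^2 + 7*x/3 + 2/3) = x + 1/3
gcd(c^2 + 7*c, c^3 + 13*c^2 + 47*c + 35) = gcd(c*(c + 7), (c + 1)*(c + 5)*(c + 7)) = c + 7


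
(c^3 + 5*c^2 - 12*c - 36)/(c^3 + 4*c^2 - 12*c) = (c^2 - c - 6)/(c*(c - 2))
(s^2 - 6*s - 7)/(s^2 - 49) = (s + 1)/(s + 7)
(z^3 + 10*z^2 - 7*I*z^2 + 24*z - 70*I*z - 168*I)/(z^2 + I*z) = (z^3 + z^2*(10 - 7*I) + 2*z*(12 - 35*I) - 168*I)/(z*(z + I))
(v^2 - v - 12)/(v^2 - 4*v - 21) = (v - 4)/(v - 7)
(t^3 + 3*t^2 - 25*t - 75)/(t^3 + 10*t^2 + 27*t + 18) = (t^2 - 25)/(t^2 + 7*t + 6)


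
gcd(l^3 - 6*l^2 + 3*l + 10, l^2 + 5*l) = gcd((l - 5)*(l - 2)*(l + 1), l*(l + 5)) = 1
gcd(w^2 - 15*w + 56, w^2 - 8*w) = w - 8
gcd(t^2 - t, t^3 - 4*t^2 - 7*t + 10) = t - 1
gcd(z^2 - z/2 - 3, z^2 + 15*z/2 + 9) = z + 3/2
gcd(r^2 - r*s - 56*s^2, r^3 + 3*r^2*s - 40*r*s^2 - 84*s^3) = r + 7*s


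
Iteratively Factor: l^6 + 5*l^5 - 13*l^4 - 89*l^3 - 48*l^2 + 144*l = (l - 1)*(l^5 + 6*l^4 - 7*l^3 - 96*l^2 - 144*l) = (l - 1)*(l + 3)*(l^4 + 3*l^3 - 16*l^2 - 48*l) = (l - 1)*(l + 3)^2*(l^3 - 16*l) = (l - 1)*(l + 3)^2*(l + 4)*(l^2 - 4*l) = (l - 4)*(l - 1)*(l + 3)^2*(l + 4)*(l)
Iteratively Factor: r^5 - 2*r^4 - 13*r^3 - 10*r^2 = (r)*(r^4 - 2*r^3 - 13*r^2 - 10*r) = r*(r - 5)*(r^3 + 3*r^2 + 2*r) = r*(r - 5)*(r + 1)*(r^2 + 2*r) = r*(r - 5)*(r + 1)*(r + 2)*(r)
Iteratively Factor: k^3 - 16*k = (k - 4)*(k^2 + 4*k) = k*(k - 4)*(k + 4)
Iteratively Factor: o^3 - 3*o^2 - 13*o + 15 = (o + 3)*(o^2 - 6*o + 5) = (o - 5)*(o + 3)*(o - 1)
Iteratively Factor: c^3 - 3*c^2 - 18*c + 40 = (c + 4)*(c^2 - 7*c + 10) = (c - 2)*(c + 4)*(c - 5)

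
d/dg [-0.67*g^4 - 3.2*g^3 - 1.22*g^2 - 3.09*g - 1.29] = -2.68*g^3 - 9.6*g^2 - 2.44*g - 3.09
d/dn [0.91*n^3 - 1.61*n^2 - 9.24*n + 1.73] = 2.73*n^2 - 3.22*n - 9.24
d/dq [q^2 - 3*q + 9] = 2*q - 3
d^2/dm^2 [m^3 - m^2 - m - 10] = 6*m - 2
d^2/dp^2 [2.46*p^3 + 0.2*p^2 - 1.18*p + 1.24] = 14.76*p + 0.4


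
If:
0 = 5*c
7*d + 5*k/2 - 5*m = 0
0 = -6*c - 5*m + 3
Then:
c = 0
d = 3/7 - 5*k/14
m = 3/5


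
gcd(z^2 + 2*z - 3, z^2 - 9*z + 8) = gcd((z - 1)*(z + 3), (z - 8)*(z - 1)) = z - 1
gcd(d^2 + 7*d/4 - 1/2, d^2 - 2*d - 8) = d + 2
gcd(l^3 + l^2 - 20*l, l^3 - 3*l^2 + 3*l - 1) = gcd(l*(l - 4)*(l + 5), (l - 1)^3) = 1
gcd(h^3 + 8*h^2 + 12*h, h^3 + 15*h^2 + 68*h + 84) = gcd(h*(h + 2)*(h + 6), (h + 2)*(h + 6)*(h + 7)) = h^2 + 8*h + 12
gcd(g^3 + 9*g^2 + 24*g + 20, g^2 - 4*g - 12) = g + 2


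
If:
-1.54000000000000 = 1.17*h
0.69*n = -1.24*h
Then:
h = -1.32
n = 2.37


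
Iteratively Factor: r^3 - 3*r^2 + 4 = (r + 1)*(r^2 - 4*r + 4) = (r - 2)*(r + 1)*(r - 2)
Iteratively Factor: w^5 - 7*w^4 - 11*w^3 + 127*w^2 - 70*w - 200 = (w + 1)*(w^4 - 8*w^3 - 3*w^2 + 130*w - 200) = (w - 5)*(w + 1)*(w^3 - 3*w^2 - 18*w + 40) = (w - 5)*(w + 1)*(w + 4)*(w^2 - 7*w + 10) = (w - 5)^2*(w + 1)*(w + 4)*(w - 2)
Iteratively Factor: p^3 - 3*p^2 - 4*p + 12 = (p + 2)*(p^2 - 5*p + 6) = (p - 2)*(p + 2)*(p - 3)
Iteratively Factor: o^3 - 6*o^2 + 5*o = (o)*(o^2 - 6*o + 5) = o*(o - 1)*(o - 5)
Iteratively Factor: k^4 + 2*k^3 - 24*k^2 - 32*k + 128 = (k - 2)*(k^3 + 4*k^2 - 16*k - 64) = (k - 2)*(k + 4)*(k^2 - 16) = (k - 4)*(k - 2)*(k + 4)*(k + 4)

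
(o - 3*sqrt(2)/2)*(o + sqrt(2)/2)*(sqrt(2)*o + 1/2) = sqrt(2)*o^3 - 3*o^2/2 - 2*sqrt(2)*o - 3/4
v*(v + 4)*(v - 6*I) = v^3 + 4*v^2 - 6*I*v^2 - 24*I*v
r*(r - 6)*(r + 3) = r^3 - 3*r^2 - 18*r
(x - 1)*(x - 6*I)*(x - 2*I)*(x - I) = x^4 - x^3 - 9*I*x^3 - 20*x^2 + 9*I*x^2 + 20*x + 12*I*x - 12*I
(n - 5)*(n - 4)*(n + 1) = n^3 - 8*n^2 + 11*n + 20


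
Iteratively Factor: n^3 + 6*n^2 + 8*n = (n)*(n^2 + 6*n + 8) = n*(n + 2)*(n + 4)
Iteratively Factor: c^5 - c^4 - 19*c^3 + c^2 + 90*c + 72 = (c - 3)*(c^4 + 2*c^3 - 13*c^2 - 38*c - 24) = (c - 3)*(c + 3)*(c^3 - c^2 - 10*c - 8) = (c - 3)*(c + 1)*(c + 3)*(c^2 - 2*c - 8) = (c - 3)*(c + 1)*(c + 2)*(c + 3)*(c - 4)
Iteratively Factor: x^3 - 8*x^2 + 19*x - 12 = (x - 4)*(x^2 - 4*x + 3) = (x - 4)*(x - 3)*(x - 1)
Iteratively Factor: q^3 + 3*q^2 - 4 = (q + 2)*(q^2 + q - 2) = (q + 2)^2*(q - 1)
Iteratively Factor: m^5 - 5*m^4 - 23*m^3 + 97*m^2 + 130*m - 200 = (m - 1)*(m^4 - 4*m^3 - 27*m^2 + 70*m + 200) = (m - 1)*(m + 2)*(m^3 - 6*m^2 - 15*m + 100) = (m - 5)*(m - 1)*(m + 2)*(m^2 - m - 20) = (m - 5)*(m - 1)*(m + 2)*(m + 4)*(m - 5)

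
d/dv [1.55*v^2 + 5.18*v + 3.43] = 3.1*v + 5.18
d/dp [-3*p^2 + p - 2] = 1 - 6*p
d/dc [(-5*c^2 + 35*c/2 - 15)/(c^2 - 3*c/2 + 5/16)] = 40*(-64*c^2 + 172*c - 109)/(256*c^4 - 768*c^3 + 736*c^2 - 240*c + 25)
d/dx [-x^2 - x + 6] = -2*x - 1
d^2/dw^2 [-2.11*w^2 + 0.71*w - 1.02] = -4.22000000000000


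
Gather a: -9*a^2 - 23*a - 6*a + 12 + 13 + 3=-9*a^2 - 29*a + 28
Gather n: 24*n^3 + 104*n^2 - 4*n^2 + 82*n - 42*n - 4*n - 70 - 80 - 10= 24*n^3 + 100*n^2 + 36*n - 160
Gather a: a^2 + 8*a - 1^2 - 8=a^2 + 8*a - 9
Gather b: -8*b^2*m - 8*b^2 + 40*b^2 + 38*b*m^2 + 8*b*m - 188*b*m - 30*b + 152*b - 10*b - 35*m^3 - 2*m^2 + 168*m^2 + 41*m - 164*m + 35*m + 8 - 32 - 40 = b^2*(32 - 8*m) + b*(38*m^2 - 180*m + 112) - 35*m^3 + 166*m^2 - 88*m - 64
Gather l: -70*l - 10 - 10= -70*l - 20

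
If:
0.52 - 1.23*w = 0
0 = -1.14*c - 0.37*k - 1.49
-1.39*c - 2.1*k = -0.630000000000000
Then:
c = -1.79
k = 1.48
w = 0.42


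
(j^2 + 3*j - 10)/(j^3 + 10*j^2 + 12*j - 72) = (j + 5)/(j^2 + 12*j + 36)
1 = 1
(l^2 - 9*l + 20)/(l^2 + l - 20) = (l - 5)/(l + 5)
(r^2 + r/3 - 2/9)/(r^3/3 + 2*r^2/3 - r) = (3*r^2 + r - 2/3)/(r*(r^2 + 2*r - 3))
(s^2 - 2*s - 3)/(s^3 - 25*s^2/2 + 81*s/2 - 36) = 2*(s + 1)/(2*s^2 - 19*s + 24)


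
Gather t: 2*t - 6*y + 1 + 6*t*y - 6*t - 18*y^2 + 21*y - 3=t*(6*y - 4) - 18*y^2 + 15*y - 2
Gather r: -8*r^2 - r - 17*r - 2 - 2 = -8*r^2 - 18*r - 4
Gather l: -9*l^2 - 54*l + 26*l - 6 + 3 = -9*l^2 - 28*l - 3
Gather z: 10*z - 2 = 10*z - 2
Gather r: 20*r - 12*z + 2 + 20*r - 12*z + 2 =40*r - 24*z + 4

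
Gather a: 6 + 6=12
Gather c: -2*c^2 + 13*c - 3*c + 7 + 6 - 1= -2*c^2 + 10*c + 12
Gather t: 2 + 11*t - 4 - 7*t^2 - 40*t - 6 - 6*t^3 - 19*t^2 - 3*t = -6*t^3 - 26*t^2 - 32*t - 8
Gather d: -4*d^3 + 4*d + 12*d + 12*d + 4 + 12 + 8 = -4*d^3 + 28*d + 24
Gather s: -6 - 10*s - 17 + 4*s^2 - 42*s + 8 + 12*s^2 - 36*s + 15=16*s^2 - 88*s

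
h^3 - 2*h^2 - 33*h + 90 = (h - 5)*(h - 3)*(h + 6)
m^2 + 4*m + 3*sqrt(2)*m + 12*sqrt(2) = (m + 4)*(m + 3*sqrt(2))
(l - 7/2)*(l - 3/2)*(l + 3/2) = l^3 - 7*l^2/2 - 9*l/4 + 63/8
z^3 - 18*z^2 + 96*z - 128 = (z - 8)^2*(z - 2)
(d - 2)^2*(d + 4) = d^3 - 12*d + 16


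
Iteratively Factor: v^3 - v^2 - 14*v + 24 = (v + 4)*(v^2 - 5*v + 6) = (v - 3)*(v + 4)*(v - 2)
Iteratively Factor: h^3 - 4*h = (h - 2)*(h^2 + 2*h) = (h - 2)*(h + 2)*(h)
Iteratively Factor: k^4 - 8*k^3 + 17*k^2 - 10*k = (k - 2)*(k^3 - 6*k^2 + 5*k) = k*(k - 2)*(k^2 - 6*k + 5) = k*(k - 5)*(k - 2)*(k - 1)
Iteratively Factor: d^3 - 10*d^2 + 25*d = (d - 5)*(d^2 - 5*d) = (d - 5)^2*(d)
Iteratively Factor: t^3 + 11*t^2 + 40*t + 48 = (t + 3)*(t^2 + 8*t + 16) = (t + 3)*(t + 4)*(t + 4)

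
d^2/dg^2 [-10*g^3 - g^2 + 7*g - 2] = -60*g - 2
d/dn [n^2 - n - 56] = 2*n - 1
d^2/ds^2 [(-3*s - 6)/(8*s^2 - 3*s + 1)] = 6*(-(s + 2)*(16*s - 3)^2 + (24*s + 13)*(8*s^2 - 3*s + 1))/(8*s^2 - 3*s + 1)^3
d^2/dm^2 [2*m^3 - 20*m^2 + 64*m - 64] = 12*m - 40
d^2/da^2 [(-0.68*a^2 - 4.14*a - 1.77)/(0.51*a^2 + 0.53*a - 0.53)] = (-1.78602*a^3 - 3.865086*a^2 - 9.584838*a - 4.659124)/(0.132651*a^6 + 0.413559*a^5 + 0.0162180000000001*a^4 - 0.710677*a^3 - 0.016854*a^2 + 0.446631*a - 0.148877)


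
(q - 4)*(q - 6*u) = q^2 - 6*q*u - 4*q + 24*u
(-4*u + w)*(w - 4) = -4*u*w + 16*u + w^2 - 4*w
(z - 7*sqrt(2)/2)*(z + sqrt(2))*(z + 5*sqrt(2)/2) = z^3 - 39*z/2 - 35*sqrt(2)/2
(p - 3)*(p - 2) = p^2 - 5*p + 6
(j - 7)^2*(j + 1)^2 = j^4 - 12*j^3 + 22*j^2 + 84*j + 49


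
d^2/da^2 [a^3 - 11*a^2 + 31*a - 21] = 6*a - 22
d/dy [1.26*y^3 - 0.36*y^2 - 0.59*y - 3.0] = 3.78*y^2 - 0.72*y - 0.59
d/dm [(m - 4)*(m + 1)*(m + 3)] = 3*m^2 - 13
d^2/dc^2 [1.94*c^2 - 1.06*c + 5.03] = 3.88000000000000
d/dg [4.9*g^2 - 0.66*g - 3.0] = 9.8*g - 0.66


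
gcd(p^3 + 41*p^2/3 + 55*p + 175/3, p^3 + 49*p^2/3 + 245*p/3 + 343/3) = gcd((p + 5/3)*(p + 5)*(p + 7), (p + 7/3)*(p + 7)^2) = p + 7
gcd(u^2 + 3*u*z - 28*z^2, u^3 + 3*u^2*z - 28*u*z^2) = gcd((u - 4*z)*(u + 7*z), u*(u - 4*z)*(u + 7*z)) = -u^2 - 3*u*z + 28*z^2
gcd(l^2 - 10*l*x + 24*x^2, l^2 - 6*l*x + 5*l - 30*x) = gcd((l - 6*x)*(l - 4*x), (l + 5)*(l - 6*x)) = -l + 6*x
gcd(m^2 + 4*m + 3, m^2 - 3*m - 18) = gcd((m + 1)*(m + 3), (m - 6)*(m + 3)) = m + 3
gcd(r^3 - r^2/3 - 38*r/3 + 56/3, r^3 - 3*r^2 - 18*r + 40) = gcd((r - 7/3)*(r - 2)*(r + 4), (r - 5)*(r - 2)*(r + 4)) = r^2 + 2*r - 8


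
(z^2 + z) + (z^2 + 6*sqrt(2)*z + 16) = 2*z^2 + z + 6*sqrt(2)*z + 16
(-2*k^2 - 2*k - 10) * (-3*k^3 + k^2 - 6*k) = 6*k^5 + 4*k^4 + 40*k^3 + 2*k^2 + 60*k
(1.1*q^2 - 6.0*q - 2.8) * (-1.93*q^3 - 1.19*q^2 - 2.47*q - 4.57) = -2.123*q^5 + 10.271*q^4 + 9.827*q^3 + 13.125*q^2 + 34.336*q + 12.796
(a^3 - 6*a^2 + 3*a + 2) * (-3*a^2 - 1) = -3*a^5 + 18*a^4 - 10*a^3 - 3*a - 2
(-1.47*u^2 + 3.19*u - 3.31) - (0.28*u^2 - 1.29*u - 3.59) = -1.75*u^2 + 4.48*u + 0.28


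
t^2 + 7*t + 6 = (t + 1)*(t + 6)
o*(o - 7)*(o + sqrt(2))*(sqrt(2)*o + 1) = sqrt(2)*o^4 - 7*sqrt(2)*o^3 + 3*o^3 - 21*o^2 + sqrt(2)*o^2 - 7*sqrt(2)*o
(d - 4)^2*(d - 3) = d^3 - 11*d^2 + 40*d - 48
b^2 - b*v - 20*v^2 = (b - 5*v)*(b + 4*v)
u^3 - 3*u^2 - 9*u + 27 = (u - 3)^2*(u + 3)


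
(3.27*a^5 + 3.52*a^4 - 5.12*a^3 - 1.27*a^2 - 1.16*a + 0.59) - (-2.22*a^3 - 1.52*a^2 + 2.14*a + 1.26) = 3.27*a^5 + 3.52*a^4 - 2.9*a^3 + 0.25*a^2 - 3.3*a - 0.67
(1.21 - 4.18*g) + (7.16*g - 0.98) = 2.98*g + 0.23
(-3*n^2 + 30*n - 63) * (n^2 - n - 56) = -3*n^4 + 33*n^3 + 75*n^2 - 1617*n + 3528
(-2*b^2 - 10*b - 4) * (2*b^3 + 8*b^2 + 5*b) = -4*b^5 - 36*b^4 - 98*b^3 - 82*b^2 - 20*b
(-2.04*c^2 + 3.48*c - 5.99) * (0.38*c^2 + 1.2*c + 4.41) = -0.7752*c^4 - 1.1256*c^3 - 7.0966*c^2 + 8.1588*c - 26.4159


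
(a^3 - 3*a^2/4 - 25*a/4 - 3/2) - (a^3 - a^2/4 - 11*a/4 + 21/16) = -a^2/2 - 7*a/2 - 45/16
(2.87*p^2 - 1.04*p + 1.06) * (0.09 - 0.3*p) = -0.861*p^3 + 0.5703*p^2 - 0.4116*p + 0.0954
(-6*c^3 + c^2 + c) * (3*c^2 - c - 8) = -18*c^5 + 9*c^4 + 50*c^3 - 9*c^2 - 8*c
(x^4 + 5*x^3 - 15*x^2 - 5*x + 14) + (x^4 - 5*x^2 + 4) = 2*x^4 + 5*x^3 - 20*x^2 - 5*x + 18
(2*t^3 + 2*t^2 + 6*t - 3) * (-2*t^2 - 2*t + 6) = -4*t^5 - 8*t^4 - 4*t^3 + 6*t^2 + 42*t - 18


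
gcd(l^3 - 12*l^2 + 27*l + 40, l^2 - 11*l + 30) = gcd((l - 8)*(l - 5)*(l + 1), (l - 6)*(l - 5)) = l - 5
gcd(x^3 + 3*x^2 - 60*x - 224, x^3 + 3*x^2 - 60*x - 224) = x^3 + 3*x^2 - 60*x - 224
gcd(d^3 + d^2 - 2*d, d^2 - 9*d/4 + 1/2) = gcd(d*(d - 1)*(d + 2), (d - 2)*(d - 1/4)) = 1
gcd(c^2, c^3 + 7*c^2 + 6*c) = c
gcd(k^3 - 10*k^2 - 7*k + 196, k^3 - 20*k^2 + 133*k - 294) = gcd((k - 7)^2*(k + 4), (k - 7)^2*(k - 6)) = k^2 - 14*k + 49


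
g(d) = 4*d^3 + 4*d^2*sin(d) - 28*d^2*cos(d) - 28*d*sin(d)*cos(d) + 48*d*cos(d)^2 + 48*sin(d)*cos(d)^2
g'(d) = 28*d^2*sin(d) + 4*d^2*cos(d) + 12*d^2 + 28*d*sin(d)^2 - 96*d*sin(d)*cos(d) + 8*d*sin(d) - 28*d*cos(d)^2 - 56*d*cos(d) - 96*sin(d)^2*cos(d) - 28*sin(d)*cos(d) + 48*cos(d)^3 + 48*cos(d)^2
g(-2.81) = -0.32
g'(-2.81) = -0.18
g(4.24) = 455.09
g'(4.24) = -254.06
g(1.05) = 3.19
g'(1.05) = -38.66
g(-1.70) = -16.75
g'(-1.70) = -61.72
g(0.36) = 23.60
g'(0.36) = 27.50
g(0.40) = 24.51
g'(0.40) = 18.07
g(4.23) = 457.63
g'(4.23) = -252.85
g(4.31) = 437.04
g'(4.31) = -261.19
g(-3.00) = 0.36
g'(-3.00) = -6.79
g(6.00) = 154.13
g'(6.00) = 52.41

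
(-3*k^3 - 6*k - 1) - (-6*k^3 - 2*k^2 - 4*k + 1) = 3*k^3 + 2*k^2 - 2*k - 2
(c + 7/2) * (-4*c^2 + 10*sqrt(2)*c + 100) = -4*c^3 - 14*c^2 + 10*sqrt(2)*c^2 + 35*sqrt(2)*c + 100*c + 350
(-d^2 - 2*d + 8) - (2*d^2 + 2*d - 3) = -3*d^2 - 4*d + 11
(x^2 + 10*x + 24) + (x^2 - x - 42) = 2*x^2 + 9*x - 18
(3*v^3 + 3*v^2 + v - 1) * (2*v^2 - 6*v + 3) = 6*v^5 - 12*v^4 - 7*v^3 + v^2 + 9*v - 3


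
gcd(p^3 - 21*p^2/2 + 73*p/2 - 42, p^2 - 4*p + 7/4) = p - 7/2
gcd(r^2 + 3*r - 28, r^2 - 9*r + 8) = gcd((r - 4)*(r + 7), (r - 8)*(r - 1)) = 1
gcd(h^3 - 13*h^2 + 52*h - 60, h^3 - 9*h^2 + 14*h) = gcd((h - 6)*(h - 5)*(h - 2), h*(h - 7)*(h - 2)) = h - 2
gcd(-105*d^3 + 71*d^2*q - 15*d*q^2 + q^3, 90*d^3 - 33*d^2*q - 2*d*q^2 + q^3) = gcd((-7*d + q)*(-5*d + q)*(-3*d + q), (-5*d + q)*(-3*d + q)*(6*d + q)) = 15*d^2 - 8*d*q + q^2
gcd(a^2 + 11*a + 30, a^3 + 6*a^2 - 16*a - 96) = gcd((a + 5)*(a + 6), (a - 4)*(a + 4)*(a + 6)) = a + 6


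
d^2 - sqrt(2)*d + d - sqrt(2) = (d + 1)*(d - sqrt(2))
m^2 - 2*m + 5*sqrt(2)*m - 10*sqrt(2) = (m - 2)*(m + 5*sqrt(2))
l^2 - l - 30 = (l - 6)*(l + 5)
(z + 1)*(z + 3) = z^2 + 4*z + 3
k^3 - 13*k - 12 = (k - 4)*(k + 1)*(k + 3)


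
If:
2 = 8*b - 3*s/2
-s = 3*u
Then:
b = 1/4 - 9*u/16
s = -3*u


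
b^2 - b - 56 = (b - 8)*(b + 7)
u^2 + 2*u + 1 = (u + 1)^2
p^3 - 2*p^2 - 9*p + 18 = (p - 3)*(p - 2)*(p + 3)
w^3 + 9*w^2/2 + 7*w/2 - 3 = (w - 1/2)*(w + 2)*(w + 3)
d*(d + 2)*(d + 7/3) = d^3 + 13*d^2/3 + 14*d/3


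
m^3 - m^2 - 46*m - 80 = (m - 8)*(m + 2)*(m + 5)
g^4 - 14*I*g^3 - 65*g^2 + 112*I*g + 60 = (g - 6*I)*(g - 5*I)*(g - 2*I)*(g - I)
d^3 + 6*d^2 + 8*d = d*(d + 2)*(d + 4)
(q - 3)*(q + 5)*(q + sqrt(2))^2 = q^4 + 2*q^3 + 2*sqrt(2)*q^3 - 13*q^2 + 4*sqrt(2)*q^2 - 30*sqrt(2)*q + 4*q - 30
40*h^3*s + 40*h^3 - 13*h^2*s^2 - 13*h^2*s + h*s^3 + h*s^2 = (-8*h + s)*(-5*h + s)*(h*s + h)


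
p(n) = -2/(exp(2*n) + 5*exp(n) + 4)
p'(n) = -2*(-2*exp(2*n) - 5*exp(n))/(exp(2*n) + 5*exp(n) + 4)^2 = (4*exp(n) + 10)*exp(n)/(exp(2*n) + 5*exp(n) + 4)^2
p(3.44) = -0.00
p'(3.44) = 0.00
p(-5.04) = -0.50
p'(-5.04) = 0.00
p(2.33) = -0.01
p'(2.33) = 0.02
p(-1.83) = -0.41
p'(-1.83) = 0.07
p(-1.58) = -0.39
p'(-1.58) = 0.09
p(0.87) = -0.09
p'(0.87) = 0.10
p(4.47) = -0.00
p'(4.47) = 0.00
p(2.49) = -0.01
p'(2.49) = 0.02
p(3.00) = 0.00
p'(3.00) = 0.01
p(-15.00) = -0.50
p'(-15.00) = 0.00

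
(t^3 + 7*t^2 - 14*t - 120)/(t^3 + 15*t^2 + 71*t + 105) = (t^2 + 2*t - 24)/(t^2 + 10*t + 21)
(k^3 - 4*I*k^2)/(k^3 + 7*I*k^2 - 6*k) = k*(k - 4*I)/(k^2 + 7*I*k - 6)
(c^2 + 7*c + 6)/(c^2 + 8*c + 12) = (c + 1)/(c + 2)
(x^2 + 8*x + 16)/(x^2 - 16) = (x + 4)/(x - 4)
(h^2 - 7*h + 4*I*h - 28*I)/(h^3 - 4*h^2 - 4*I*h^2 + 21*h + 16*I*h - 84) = (h^2 + h*(-7 + 4*I) - 28*I)/(h^3 - 4*h^2*(1 + I) + h*(21 + 16*I) - 84)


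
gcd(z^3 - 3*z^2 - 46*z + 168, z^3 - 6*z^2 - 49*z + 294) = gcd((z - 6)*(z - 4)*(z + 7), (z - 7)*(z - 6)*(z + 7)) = z^2 + z - 42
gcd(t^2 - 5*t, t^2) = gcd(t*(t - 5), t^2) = t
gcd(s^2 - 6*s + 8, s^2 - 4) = s - 2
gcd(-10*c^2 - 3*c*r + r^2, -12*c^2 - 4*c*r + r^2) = 2*c + r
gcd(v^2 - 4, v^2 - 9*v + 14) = v - 2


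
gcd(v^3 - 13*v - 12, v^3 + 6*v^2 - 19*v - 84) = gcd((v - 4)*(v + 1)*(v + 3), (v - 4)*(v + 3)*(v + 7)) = v^2 - v - 12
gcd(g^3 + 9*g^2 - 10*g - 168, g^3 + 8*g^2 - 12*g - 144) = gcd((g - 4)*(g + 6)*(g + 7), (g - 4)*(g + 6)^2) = g^2 + 2*g - 24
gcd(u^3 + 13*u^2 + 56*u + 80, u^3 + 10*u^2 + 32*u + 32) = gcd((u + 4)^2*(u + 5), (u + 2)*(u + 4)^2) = u^2 + 8*u + 16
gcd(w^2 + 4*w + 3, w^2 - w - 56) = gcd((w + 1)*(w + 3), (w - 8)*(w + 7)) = 1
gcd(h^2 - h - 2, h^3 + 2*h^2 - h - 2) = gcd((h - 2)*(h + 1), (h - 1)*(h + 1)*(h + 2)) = h + 1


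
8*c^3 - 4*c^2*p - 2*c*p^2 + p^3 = (-2*c + p)^2*(2*c + p)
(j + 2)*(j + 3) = j^2 + 5*j + 6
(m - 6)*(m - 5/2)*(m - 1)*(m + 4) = m^4 - 11*m^3/2 - 29*m^2/2 + 79*m - 60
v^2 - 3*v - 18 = (v - 6)*(v + 3)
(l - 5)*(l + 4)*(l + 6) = l^3 + 5*l^2 - 26*l - 120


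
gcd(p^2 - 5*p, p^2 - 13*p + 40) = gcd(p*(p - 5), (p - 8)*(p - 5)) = p - 5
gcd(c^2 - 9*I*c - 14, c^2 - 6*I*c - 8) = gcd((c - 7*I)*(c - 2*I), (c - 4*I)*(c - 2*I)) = c - 2*I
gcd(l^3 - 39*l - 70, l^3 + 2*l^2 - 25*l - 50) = l^2 + 7*l + 10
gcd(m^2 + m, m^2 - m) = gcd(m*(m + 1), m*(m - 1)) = m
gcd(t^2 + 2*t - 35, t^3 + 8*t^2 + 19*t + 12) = 1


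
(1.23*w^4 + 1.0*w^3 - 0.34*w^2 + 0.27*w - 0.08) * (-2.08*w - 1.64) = -2.5584*w^5 - 4.0972*w^4 - 0.9328*w^3 - 0.00400000000000011*w^2 - 0.2764*w + 0.1312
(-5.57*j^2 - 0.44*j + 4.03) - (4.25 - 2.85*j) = -5.57*j^2 + 2.41*j - 0.22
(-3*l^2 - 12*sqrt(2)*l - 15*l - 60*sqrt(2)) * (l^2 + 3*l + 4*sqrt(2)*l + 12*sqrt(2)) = -3*l^4 - 24*sqrt(2)*l^3 - 24*l^3 - 192*sqrt(2)*l^2 - 141*l^2 - 768*l - 360*sqrt(2)*l - 1440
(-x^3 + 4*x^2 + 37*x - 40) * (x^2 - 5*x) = -x^5 + 9*x^4 + 17*x^3 - 225*x^2 + 200*x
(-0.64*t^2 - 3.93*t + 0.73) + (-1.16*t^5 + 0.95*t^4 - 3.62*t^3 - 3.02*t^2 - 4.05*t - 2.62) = -1.16*t^5 + 0.95*t^4 - 3.62*t^3 - 3.66*t^2 - 7.98*t - 1.89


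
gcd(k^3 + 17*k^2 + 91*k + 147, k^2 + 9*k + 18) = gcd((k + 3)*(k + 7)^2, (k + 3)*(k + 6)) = k + 3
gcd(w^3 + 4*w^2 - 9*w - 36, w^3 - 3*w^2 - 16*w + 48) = w^2 + w - 12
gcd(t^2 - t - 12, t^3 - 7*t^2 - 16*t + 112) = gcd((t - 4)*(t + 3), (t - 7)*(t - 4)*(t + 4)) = t - 4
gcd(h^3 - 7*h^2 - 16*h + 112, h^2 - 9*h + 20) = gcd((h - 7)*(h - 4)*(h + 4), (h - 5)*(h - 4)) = h - 4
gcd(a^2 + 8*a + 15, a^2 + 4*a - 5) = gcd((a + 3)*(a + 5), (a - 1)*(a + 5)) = a + 5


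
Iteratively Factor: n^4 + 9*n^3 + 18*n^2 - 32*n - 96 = (n - 2)*(n^3 + 11*n^2 + 40*n + 48) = (n - 2)*(n + 4)*(n^2 + 7*n + 12) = (n - 2)*(n + 4)^2*(n + 3)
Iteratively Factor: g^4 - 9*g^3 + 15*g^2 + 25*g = (g - 5)*(g^3 - 4*g^2 - 5*g) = (g - 5)*(g + 1)*(g^2 - 5*g) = (g - 5)^2*(g + 1)*(g)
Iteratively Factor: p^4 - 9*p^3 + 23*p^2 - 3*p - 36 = (p - 3)*(p^3 - 6*p^2 + 5*p + 12) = (p - 4)*(p - 3)*(p^2 - 2*p - 3) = (p - 4)*(p - 3)^2*(p + 1)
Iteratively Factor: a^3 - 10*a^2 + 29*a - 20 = (a - 1)*(a^2 - 9*a + 20) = (a - 4)*(a - 1)*(a - 5)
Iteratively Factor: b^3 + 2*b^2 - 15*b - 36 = (b + 3)*(b^2 - b - 12) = (b - 4)*(b + 3)*(b + 3)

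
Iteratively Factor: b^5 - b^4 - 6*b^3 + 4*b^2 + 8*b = (b + 1)*(b^4 - 2*b^3 - 4*b^2 + 8*b) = b*(b + 1)*(b^3 - 2*b^2 - 4*b + 8) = b*(b - 2)*(b + 1)*(b^2 - 4) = b*(b - 2)*(b + 1)*(b + 2)*(b - 2)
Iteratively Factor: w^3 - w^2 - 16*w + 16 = (w - 4)*(w^2 + 3*w - 4) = (w - 4)*(w + 4)*(w - 1)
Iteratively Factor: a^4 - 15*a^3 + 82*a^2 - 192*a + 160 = (a - 4)*(a^3 - 11*a^2 + 38*a - 40) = (a - 4)*(a - 2)*(a^2 - 9*a + 20) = (a - 5)*(a - 4)*(a - 2)*(a - 4)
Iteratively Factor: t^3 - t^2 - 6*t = (t)*(t^2 - t - 6) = t*(t + 2)*(t - 3)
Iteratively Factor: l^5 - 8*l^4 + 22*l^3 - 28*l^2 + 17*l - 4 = (l - 1)*(l^4 - 7*l^3 + 15*l^2 - 13*l + 4) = (l - 4)*(l - 1)*(l^3 - 3*l^2 + 3*l - 1) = (l - 4)*(l - 1)^2*(l^2 - 2*l + 1) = (l - 4)*(l - 1)^3*(l - 1)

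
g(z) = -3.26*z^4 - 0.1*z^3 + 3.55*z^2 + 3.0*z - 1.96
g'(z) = -13.04*z^3 - 0.3*z^2 + 7.1*z + 3.0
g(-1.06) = -5.15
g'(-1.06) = 10.67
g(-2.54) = -120.73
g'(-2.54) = 196.72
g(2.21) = -56.84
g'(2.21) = -123.53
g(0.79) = 1.31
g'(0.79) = 1.99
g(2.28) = -65.95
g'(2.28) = -136.93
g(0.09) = -1.66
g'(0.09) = 3.63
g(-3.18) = -305.75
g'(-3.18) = 396.72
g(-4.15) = -913.09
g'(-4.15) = 900.38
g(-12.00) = -66953.32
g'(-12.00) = 22407.72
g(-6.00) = -4095.52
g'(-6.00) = 2766.24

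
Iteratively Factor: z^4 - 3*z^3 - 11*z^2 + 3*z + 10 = (z + 2)*(z^3 - 5*z^2 - z + 5) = (z - 5)*(z + 2)*(z^2 - 1) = (z - 5)*(z + 1)*(z + 2)*(z - 1)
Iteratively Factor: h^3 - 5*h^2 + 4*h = (h)*(h^2 - 5*h + 4) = h*(h - 1)*(h - 4)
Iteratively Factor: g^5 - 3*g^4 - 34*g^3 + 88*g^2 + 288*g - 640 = (g - 2)*(g^4 - g^3 - 36*g^2 + 16*g + 320) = (g - 4)*(g - 2)*(g^3 + 3*g^2 - 24*g - 80) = (g - 4)*(g - 2)*(g + 4)*(g^2 - g - 20) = (g - 4)*(g - 2)*(g + 4)^2*(g - 5)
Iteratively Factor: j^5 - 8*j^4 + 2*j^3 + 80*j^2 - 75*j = (j + 3)*(j^4 - 11*j^3 + 35*j^2 - 25*j) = j*(j + 3)*(j^3 - 11*j^2 + 35*j - 25) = j*(j - 1)*(j + 3)*(j^2 - 10*j + 25) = j*(j - 5)*(j - 1)*(j + 3)*(j - 5)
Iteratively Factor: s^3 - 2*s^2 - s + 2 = (s + 1)*(s^2 - 3*s + 2) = (s - 2)*(s + 1)*(s - 1)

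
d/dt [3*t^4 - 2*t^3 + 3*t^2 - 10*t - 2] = 12*t^3 - 6*t^2 + 6*t - 10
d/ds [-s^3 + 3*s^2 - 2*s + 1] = -3*s^2 + 6*s - 2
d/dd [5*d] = 5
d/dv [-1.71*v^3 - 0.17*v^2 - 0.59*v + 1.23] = -5.13*v^2 - 0.34*v - 0.59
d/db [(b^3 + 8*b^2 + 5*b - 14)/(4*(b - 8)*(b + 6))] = (b^4 - 4*b^3 - 165*b^2 - 740*b - 268)/(4*(b^4 - 4*b^3 - 92*b^2 + 192*b + 2304))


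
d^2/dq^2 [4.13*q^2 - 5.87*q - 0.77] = 8.26000000000000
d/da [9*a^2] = 18*a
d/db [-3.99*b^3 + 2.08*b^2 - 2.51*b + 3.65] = -11.97*b^2 + 4.16*b - 2.51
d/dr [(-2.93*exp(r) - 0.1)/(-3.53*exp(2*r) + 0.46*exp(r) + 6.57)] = (-(2.93*exp(r) + 0.1)*(7.06*exp(r) - 0.46) + 10.3429*exp(2*r) - 1.3478*exp(r) - 19.2501)*exp(r)/(-3.53*exp(2*r) + 0.46*exp(r) + 6.57)^2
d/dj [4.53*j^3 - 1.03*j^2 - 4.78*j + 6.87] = 13.59*j^2 - 2.06*j - 4.78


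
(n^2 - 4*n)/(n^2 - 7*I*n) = (n - 4)/(n - 7*I)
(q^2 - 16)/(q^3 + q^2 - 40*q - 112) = (q - 4)/(q^2 - 3*q - 28)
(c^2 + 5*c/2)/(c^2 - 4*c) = (c + 5/2)/(c - 4)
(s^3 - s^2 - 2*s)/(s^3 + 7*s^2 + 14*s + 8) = s*(s - 2)/(s^2 + 6*s + 8)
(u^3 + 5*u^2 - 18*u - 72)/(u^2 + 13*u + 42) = (u^2 - u - 12)/(u + 7)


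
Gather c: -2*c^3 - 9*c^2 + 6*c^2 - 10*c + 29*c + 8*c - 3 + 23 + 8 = -2*c^3 - 3*c^2 + 27*c + 28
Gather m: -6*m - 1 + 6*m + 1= 0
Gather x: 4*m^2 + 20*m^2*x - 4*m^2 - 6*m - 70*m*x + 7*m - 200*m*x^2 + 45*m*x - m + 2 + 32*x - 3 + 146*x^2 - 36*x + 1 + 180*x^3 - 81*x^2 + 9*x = 180*x^3 + x^2*(65 - 200*m) + x*(20*m^2 - 25*m + 5)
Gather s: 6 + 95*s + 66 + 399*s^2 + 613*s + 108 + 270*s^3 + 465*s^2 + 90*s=270*s^3 + 864*s^2 + 798*s + 180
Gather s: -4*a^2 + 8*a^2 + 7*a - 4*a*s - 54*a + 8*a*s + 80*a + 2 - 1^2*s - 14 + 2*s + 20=4*a^2 + 33*a + s*(4*a + 1) + 8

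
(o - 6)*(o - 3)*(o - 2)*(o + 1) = o^4 - 10*o^3 + 25*o^2 - 36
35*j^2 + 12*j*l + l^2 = (5*j + l)*(7*j + l)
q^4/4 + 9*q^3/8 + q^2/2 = q^2*(q/4 + 1)*(q + 1/2)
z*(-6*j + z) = -6*j*z + z^2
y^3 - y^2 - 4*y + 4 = (y - 2)*(y - 1)*(y + 2)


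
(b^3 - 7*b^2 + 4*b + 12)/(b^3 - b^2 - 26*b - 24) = (b - 2)/(b + 4)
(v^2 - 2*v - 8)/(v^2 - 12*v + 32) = (v + 2)/(v - 8)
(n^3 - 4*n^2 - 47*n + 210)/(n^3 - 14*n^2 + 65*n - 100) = (n^2 + n - 42)/(n^2 - 9*n + 20)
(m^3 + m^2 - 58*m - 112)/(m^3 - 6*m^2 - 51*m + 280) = (m + 2)/(m - 5)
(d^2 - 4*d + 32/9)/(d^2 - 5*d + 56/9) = (3*d - 4)/(3*d - 7)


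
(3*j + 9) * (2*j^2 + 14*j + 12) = 6*j^3 + 60*j^2 + 162*j + 108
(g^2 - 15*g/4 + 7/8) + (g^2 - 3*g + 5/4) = 2*g^2 - 27*g/4 + 17/8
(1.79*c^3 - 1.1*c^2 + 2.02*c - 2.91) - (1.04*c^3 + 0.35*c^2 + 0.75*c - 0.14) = 0.75*c^3 - 1.45*c^2 + 1.27*c - 2.77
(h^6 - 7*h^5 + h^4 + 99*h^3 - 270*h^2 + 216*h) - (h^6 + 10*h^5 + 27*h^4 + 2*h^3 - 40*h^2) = -17*h^5 - 26*h^4 + 97*h^3 - 230*h^2 + 216*h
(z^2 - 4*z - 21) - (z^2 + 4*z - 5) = -8*z - 16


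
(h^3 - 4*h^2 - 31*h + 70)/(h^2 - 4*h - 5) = (-h^3 + 4*h^2 + 31*h - 70)/(-h^2 + 4*h + 5)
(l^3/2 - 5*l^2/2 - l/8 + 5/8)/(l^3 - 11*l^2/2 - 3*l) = (2*l^2 - 11*l + 5)/(4*l*(l - 6))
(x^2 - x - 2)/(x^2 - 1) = (x - 2)/(x - 1)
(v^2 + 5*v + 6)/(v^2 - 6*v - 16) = (v + 3)/(v - 8)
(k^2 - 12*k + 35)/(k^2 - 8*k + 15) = (k - 7)/(k - 3)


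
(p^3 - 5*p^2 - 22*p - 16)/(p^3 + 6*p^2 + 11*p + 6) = (p - 8)/(p + 3)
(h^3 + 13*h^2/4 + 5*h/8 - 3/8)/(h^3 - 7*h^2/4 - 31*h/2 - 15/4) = (8*h^2 + 2*h - 1)/(2*(4*h^2 - 19*h - 5))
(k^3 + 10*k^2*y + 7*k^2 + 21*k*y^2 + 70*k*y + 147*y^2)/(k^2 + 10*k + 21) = (k^2 + 10*k*y + 21*y^2)/(k + 3)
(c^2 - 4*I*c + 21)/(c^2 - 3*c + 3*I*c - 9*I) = (c - 7*I)/(c - 3)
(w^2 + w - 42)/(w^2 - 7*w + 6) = (w + 7)/(w - 1)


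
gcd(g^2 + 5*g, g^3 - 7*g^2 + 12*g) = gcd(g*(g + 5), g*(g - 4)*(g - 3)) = g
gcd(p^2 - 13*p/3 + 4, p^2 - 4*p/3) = p - 4/3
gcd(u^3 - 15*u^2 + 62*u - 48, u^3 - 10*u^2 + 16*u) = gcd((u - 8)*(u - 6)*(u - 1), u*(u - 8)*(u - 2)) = u - 8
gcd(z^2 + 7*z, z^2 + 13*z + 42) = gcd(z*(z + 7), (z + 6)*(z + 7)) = z + 7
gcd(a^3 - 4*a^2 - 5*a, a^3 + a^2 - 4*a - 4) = a + 1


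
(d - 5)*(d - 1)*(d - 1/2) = d^3 - 13*d^2/2 + 8*d - 5/2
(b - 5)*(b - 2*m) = b^2 - 2*b*m - 5*b + 10*m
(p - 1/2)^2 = p^2 - p + 1/4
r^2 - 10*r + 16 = (r - 8)*(r - 2)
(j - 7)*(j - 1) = j^2 - 8*j + 7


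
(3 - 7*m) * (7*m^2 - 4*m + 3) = -49*m^3 + 49*m^2 - 33*m + 9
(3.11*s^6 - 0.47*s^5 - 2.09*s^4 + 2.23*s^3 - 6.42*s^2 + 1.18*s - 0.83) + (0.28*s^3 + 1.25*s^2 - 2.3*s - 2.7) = 3.11*s^6 - 0.47*s^5 - 2.09*s^4 + 2.51*s^3 - 5.17*s^2 - 1.12*s - 3.53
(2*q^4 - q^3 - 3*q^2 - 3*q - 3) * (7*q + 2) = 14*q^5 - 3*q^4 - 23*q^3 - 27*q^2 - 27*q - 6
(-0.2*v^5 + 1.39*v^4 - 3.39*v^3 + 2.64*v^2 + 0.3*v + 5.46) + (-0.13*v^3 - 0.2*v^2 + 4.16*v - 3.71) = -0.2*v^5 + 1.39*v^4 - 3.52*v^3 + 2.44*v^2 + 4.46*v + 1.75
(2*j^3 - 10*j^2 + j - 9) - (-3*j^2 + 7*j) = 2*j^3 - 7*j^2 - 6*j - 9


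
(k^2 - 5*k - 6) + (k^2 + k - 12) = 2*k^2 - 4*k - 18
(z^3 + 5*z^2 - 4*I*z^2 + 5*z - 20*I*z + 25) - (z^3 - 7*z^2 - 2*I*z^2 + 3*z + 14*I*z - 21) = 12*z^2 - 2*I*z^2 + 2*z - 34*I*z + 46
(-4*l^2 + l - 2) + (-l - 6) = -4*l^2 - 8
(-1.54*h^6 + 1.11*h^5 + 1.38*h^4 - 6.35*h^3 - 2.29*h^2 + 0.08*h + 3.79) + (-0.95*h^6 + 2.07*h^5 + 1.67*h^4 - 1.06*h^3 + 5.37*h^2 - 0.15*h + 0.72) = -2.49*h^6 + 3.18*h^5 + 3.05*h^4 - 7.41*h^3 + 3.08*h^2 - 0.07*h + 4.51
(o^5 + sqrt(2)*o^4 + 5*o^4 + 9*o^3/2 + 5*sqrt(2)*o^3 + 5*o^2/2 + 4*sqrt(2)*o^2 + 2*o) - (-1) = o^5 + sqrt(2)*o^4 + 5*o^4 + 9*o^3/2 + 5*sqrt(2)*o^3 + 5*o^2/2 + 4*sqrt(2)*o^2 + 2*o + 1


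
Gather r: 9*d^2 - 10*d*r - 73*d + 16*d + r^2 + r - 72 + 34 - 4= 9*d^2 - 57*d + r^2 + r*(1 - 10*d) - 42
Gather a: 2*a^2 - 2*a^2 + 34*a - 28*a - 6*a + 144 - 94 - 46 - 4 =0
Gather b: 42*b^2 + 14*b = 42*b^2 + 14*b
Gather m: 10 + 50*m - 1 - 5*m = 45*m + 9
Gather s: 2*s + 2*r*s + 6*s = s*(2*r + 8)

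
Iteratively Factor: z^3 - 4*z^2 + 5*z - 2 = (z - 1)*(z^2 - 3*z + 2) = (z - 1)^2*(z - 2)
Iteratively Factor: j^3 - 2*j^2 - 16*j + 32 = (j + 4)*(j^2 - 6*j + 8) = (j - 4)*(j + 4)*(j - 2)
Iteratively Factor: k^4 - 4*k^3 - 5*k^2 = (k + 1)*(k^3 - 5*k^2) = k*(k + 1)*(k^2 - 5*k) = k^2*(k + 1)*(k - 5)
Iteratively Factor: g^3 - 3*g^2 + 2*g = (g - 2)*(g^2 - g) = g*(g - 2)*(g - 1)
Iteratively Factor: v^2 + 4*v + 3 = (v + 3)*(v + 1)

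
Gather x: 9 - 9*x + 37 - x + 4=50 - 10*x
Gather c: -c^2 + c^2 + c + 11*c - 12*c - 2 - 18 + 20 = 0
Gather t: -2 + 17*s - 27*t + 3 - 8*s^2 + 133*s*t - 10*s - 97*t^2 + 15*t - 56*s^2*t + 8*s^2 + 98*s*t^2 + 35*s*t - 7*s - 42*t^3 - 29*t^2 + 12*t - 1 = -42*t^3 + t^2*(98*s - 126) + t*(-56*s^2 + 168*s)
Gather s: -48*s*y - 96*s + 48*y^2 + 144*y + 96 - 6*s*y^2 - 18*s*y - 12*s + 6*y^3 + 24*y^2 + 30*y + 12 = s*(-6*y^2 - 66*y - 108) + 6*y^3 + 72*y^2 + 174*y + 108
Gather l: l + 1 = l + 1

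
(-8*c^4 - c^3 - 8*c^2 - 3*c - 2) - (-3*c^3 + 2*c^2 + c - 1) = -8*c^4 + 2*c^3 - 10*c^2 - 4*c - 1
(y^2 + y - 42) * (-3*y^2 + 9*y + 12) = -3*y^4 + 6*y^3 + 147*y^2 - 366*y - 504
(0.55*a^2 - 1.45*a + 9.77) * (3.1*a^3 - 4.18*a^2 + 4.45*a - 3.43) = 1.705*a^5 - 6.794*a^4 + 38.7955*a^3 - 49.1776*a^2 + 48.45*a - 33.5111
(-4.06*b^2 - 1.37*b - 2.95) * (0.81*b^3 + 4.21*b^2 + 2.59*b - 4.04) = -3.2886*b^5 - 18.2023*b^4 - 18.6726*b^3 + 0.4346*b^2 - 2.1057*b + 11.918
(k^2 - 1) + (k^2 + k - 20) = 2*k^2 + k - 21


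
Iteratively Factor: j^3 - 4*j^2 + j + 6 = (j - 2)*(j^2 - 2*j - 3) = (j - 3)*(j - 2)*(j + 1)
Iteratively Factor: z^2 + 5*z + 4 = (z + 1)*(z + 4)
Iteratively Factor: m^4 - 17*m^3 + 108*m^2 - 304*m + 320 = (m - 5)*(m^3 - 12*m^2 + 48*m - 64) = (m - 5)*(m - 4)*(m^2 - 8*m + 16) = (m - 5)*(m - 4)^2*(m - 4)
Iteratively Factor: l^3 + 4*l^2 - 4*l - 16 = (l + 2)*(l^2 + 2*l - 8) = (l - 2)*(l + 2)*(l + 4)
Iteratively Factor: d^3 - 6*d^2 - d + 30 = (d - 5)*(d^2 - d - 6) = (d - 5)*(d - 3)*(d + 2)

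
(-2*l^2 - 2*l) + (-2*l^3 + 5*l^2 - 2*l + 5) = -2*l^3 + 3*l^2 - 4*l + 5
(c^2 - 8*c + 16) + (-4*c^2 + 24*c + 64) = -3*c^2 + 16*c + 80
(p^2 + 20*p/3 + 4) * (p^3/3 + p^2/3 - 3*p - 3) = p^5/3 + 23*p^4/9 + 5*p^3/9 - 65*p^2/3 - 32*p - 12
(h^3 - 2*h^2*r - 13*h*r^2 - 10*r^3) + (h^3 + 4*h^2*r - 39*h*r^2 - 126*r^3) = 2*h^3 + 2*h^2*r - 52*h*r^2 - 136*r^3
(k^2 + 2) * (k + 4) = k^3 + 4*k^2 + 2*k + 8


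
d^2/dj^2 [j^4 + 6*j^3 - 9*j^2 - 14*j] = 12*j^2 + 36*j - 18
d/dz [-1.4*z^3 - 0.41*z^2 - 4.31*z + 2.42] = -4.2*z^2 - 0.82*z - 4.31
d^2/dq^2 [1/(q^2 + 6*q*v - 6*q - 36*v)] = 2*(-q^2 - 6*q*v + 6*q + 36*v + 4*(q + 3*v - 3)^2)/(q^2 + 6*q*v - 6*q - 36*v)^3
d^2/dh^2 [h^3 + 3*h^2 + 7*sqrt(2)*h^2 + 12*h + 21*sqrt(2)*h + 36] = 6*h + 6 + 14*sqrt(2)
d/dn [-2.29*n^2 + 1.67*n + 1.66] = 1.67 - 4.58*n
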